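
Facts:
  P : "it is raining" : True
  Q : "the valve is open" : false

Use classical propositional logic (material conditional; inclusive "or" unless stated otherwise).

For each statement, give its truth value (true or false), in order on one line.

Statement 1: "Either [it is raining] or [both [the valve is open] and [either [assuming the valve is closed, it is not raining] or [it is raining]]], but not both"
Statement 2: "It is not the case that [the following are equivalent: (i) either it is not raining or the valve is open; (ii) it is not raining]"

Statement 1: Parsed as P xor (Q and ((not Q -> not P) or P))

not Q = not False = True
not P = not True = False
not Q -> not P = True -> False = False
(not Q -> not P) or P = False or True = True
Q and ((not Q -> not P) or P) = False and True = False
P xor (Q and ((not Q -> not P) or P)) = True xor False = True
Thus Statement 1 is true.

Statement 2: Formalization: not ((not P or Q) iff not P)

not P = not True = False
not P or Q = False or False = False
not P = not True = False
(not P or Q) iff not P = False iff False = True
not ((not P or Q) iff not P) = not True = False
Thus Statement 2 is false.

Statement 1 true / Statement 2 false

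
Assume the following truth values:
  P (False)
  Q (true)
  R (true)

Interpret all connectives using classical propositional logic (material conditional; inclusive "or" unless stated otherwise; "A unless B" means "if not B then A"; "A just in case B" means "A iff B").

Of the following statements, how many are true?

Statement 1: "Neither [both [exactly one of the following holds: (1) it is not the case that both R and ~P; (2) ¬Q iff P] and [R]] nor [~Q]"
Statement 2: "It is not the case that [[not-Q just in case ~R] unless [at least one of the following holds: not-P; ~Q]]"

Statement 1: Formalization: (((R ↑ ¬P) ⊕ (¬Q ↔ P)) ∧ R) ↓ ¬Q

¬P = ¬F = T
R ↑ ¬P = T ↑ T = F
¬Q = ¬T = F
¬Q ↔ P = F ↔ F = T
(R ↑ ¬P) ⊕ (¬Q ↔ P) = F ⊕ T = T
((R ↑ ¬P) ⊕ (¬Q ↔ P)) ∧ R = T ∧ T = T
¬Q = ¬T = F
(((R ↑ ¬P) ⊕ (¬Q ↔ P)) ∧ R) ↓ ¬Q = T ↓ F = F
Thus Statement 1 is false.

Statement 2: Formalization: ¬((¬Q ↔ ¬R) ∨ (¬P ∨ ¬Q))

¬Q = ¬T = F
¬R = ¬T = F
¬Q ↔ ¬R = F ↔ F = T
¬P = ¬F = T
¬Q = ¬T = F
¬P ∨ ¬Q = T ∨ F = T
(¬Q ↔ ¬R) ∨ (¬P ∨ ¬Q) = T ∨ T = T
¬((¬Q ↔ ¬R) ∨ (¬P ∨ ¬Q)) = ¬T = F
So Statement 2 is false.

0 of the 2 statements are true (none).

0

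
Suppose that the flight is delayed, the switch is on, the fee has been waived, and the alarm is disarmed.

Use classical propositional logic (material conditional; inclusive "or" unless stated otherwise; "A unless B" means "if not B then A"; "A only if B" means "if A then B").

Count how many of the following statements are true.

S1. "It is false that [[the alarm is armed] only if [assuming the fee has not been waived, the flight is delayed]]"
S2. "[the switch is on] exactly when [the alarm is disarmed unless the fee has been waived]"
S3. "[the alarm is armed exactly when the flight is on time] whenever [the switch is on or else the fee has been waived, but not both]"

Let S = "the alarm is armed" (F), R = "the fee has been waived" (T), P = "the flight is delayed" (T), Q = "the switch is on" (T).

S1: Formalization: ¬(S → (¬R → P))

¬R = ¬T = F
¬R → P = F → T = T
S → (¬R → P) = F → T = T
¬(S → (¬R → P)) = ¬T = F
Thus S1 is false.

S2: In symbols: Q ↔ (¬S ∨ R)

¬S = ¬F = T
¬S ∨ R = T ∨ T = T
Q ↔ (¬S ∨ R) = T ↔ T = T
So S2 is true.

S3: Parsed as (Q ⊕ R) → (S ↔ ¬P)

Q ⊕ R = T ⊕ T = F
¬P = ¬T = F
S ↔ ¬P = F ↔ F = T
(Q ⊕ R) → (S ↔ ¬P) = F → T = T
So S3 is true.

Count: 2.

2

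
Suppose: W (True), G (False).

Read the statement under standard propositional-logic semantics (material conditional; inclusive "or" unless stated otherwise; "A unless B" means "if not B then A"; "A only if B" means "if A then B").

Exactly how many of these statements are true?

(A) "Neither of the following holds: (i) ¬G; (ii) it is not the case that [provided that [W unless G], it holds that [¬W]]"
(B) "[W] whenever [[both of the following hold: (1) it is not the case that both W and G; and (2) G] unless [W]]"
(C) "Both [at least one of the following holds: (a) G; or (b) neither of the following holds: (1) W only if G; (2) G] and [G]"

(A): Formalization: ¬G ↓ ¬((W ∨ G) → ¬W)

¬G = ¬F = T
W ∨ G = T ∨ F = T
¬W = ¬T = F
(W ∨ G) → ¬W = T → F = F
¬((W ∨ G) → ¬W) = ¬F = T
¬G ↓ ¬((W ∨ G) → ¬W) = T ↓ T = F
Hence (A) is false.

(B): In symbols: (((W ↑ G) ∧ G) ∨ W) → W

W ↑ G = T ↑ F = T
(W ↑ G) ∧ G = T ∧ F = F
((W ↑ G) ∧ G) ∨ W = F ∨ T = T
(((W ↑ G) ∧ G) ∨ W) → W = T → T = T
Thus (B) is true.

(C): Formalization: (G ∨ ((W → G) ↓ G)) ∧ G

W → G = T → F = F
(W → G) ↓ G = F ↓ F = T
G ∨ ((W → G) ↓ G) = F ∨ T = T
(G ∨ ((W → G) ↓ G)) ∧ G = T ∧ F = F
So (C) is false.

Count: 1.

1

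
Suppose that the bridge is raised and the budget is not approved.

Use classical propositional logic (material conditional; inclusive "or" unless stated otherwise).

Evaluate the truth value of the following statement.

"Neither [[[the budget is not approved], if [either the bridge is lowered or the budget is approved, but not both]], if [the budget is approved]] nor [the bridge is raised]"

false

Let Q = "the budget is approved" (False), P = "the bridge is raised" (True).
In symbols: (Q -> ((not P xor Q) -> not Q)) nor P

not P = not True = False
not P xor Q = False xor False = False
not Q = not False = True
(not P xor Q) -> not Q = False -> True = True
Q -> ((not P xor Q) -> not Q) = False -> True = True
(Q -> ((not P xor Q) -> not Q)) nor P = True nor True = False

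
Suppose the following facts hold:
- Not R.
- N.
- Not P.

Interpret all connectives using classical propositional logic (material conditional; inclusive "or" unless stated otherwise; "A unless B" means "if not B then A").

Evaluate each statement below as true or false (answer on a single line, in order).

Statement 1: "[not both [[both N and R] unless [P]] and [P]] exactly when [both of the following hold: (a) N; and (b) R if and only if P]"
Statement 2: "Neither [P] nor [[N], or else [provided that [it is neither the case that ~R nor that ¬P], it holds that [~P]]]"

Statement 1 T; Statement 2 F

Statement 1: In symbols: (((N and R) or P) nand P) iff (N and (R iff P))

N and R = True and False = False
(N and R) or P = False or False = False
((N and R) or P) nand P = False nand False = True
R iff P = False iff False = True
N and (R iff P) = True and True = True
(((N and R) or P) nand P) iff (N and (R iff P)) = True iff True = True
Hence Statement 1 is true.

Statement 2: Formalization: P nor (N or ((not R nor not P) -> not P))

not R = not False = True
not P = not False = True
not R nor not P = True nor True = False
not P = not False = True
(not R nor not P) -> not P = False -> True = True
N or ((not R nor not P) -> not P) = True or True = True
P nor (N or ((not R nor not P) -> not P)) = False nor True = False
So Statement 2 is false.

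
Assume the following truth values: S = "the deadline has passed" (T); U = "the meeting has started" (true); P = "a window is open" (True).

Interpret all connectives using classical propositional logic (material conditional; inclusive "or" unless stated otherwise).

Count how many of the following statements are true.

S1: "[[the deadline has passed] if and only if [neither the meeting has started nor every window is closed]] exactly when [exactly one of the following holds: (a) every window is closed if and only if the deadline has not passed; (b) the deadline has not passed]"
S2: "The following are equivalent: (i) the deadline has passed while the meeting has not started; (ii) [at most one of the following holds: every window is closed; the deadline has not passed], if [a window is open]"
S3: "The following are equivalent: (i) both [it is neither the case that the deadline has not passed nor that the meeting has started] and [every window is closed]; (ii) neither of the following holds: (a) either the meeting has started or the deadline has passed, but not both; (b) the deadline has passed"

S1: This is (S iff (U nor not P)) iff ((not P iff not S) xor not S).

not P = not True = False
U nor not P = True nor False = False
S iff (U nor not P) = True iff False = False
not P = not True = False
not S = not True = False
not P iff not S = False iff False = True
not S = not True = False
(not P iff not S) xor not S = True xor False = True
(S iff (U nor not P)) iff ((not P iff not S) xor not S) = False iff True = False
So S1 is false.

S2: This is (S and not U) iff (P -> (not P nand not S)).

not U = not True = False
S and not U = True and False = False
not P = not True = False
not S = not True = False
not P nand not S = False nand False = True
P -> (not P nand not S) = True -> True = True
(S and not U) iff (P -> (not P nand not S)) = False iff True = False
Thus S2 is false.

S3: This is ((not S nor U) and not P) iff ((U xor S) nor S).

not S = not True = False
not S nor U = False nor True = False
not P = not True = False
(not S nor U) and not P = False and False = False
U xor S = True xor True = False
(U xor S) nor S = False nor True = False
((not S nor U) and not P) iff ((U xor S) nor S) = False iff False = True
So S3 is true.

Count: 1.

1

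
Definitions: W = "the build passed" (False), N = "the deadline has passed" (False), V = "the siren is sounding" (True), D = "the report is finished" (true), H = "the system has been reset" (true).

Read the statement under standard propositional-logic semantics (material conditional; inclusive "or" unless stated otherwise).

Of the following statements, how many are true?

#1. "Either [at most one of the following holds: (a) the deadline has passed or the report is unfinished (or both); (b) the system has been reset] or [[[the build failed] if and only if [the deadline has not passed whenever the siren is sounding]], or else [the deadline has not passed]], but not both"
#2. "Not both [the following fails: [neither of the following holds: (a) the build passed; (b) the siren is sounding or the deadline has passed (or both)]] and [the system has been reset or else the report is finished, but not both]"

#1: Formalization: ((N or not D) nand H) xor ((not W iff (V -> not N)) or not N)

not D = not True = False
N or not D = False or False = False
(N or not D) nand H = False nand True = True
not W = not False = True
not N = not False = True
V -> not N = True -> True = True
not W iff (V -> not N) = True iff True = True
not N = not False = True
(not W iff (V -> not N)) or not N = True or True = True
((N or not D) nand H) xor ((not W iff (V -> not N)) or not N) = True xor True = False
Hence #1 is false.

#2: In symbols: not (W nor (V or N)) nand (H xor D)

V or N = True or False = True
W nor (V or N) = False nor True = False
not (W nor (V or N)) = not False = True
H xor D = True xor True = False
not (W nor (V or N)) nand (H xor D) = True nand False = True
Thus #2 is true.

Count: 1.

1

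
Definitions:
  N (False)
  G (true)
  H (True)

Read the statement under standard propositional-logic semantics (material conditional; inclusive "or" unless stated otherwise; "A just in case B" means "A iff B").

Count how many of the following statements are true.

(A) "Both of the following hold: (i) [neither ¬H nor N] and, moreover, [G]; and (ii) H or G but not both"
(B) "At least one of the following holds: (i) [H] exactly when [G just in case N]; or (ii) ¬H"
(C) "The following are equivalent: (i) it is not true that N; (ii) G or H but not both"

0

(A): In symbols: ((~H nor N) & G) & (H xor G)

~H = ~T = F
~H nor N = F nor F = T
(~H nor N) & G = T & T = T
H xor G = T xor T = F
((~H nor N) & G) & (H xor G) = T & F = F
So (A) is false.

(B): This is (H <-> (G <-> N)) | ~H.

G <-> N = T <-> F = F
H <-> (G <-> N) = T <-> F = F
~H = ~T = F
(H <-> (G <-> N)) | ~H = F | F = F
So (B) is false.

(C): Formalization: ~N <-> (G xor H)

~N = ~F = T
G xor H = T xor T = F
~N <-> (G xor H) = T <-> F = F
Thus (C) is false.

0 of the 3 statements are true (none).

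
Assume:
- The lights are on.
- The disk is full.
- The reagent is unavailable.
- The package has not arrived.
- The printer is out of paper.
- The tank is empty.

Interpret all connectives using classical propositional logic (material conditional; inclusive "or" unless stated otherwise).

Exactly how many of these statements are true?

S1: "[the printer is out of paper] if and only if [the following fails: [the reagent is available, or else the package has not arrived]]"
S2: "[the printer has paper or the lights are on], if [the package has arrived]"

1

Let N = "the printer has paper" (F), W = "the reagent is available" (F), D = "the package has arrived" (F), U = "the lights are on" (T).

S1: This is ¬N ↔ ¬(W ∨ ¬D).

¬N = ¬F = T
¬D = ¬F = T
W ∨ ¬D = F ∨ T = T
¬(W ∨ ¬D) = ¬T = F
¬N ↔ ¬(W ∨ ¬D) = T ↔ F = F
So S1 is false.

S2: Parsed as D → (N ∨ U)

N ∨ U = F ∨ T = T
D → (N ∨ U) = F → T = T
So S2 is true.

1 of the 2 statements is true (S2).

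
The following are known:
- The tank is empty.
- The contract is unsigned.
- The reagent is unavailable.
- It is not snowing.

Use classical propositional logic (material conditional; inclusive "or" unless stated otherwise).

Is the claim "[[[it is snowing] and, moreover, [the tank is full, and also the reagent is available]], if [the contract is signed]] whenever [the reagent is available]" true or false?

Let R = "the reagent is available" (False), Q = "the contract is signed" (False), S = "it is snowing" (False), P = "the tank is full" (False).
In symbols: R -> (Q -> (S and (P and R)))

P and R = False and False = False
S and (P and R) = False and False = False
Q -> (S and (P and R)) = False -> False = True
R -> (Q -> (S and (P and R))) = False -> True = True

True.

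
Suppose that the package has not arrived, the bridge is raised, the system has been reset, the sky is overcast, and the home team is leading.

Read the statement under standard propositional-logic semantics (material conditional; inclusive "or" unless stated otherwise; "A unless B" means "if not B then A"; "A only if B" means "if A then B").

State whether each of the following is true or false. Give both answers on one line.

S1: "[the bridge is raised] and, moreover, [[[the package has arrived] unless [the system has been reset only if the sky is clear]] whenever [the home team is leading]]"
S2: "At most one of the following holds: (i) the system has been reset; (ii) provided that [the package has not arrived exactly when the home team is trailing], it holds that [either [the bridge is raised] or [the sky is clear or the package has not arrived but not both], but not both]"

S1 False, S2 False

Let K = "the bridge is raised" (True), P = "the home team is leading" (True), G = "the package has arrived" (False), V = "the system has been reset" (True), H = "the sky is overcast" (True).

S1: In symbols: K and (P -> (G or (V -> not H)))

not H = not True = False
V -> not H = True -> False = False
G or (V -> not H) = False or False = False
P -> (G or (V -> not H)) = True -> False = False
K and (P -> (G or (V -> not H))) = True and False = False
Thus S1 is false.

S2: Formalization: V nand ((not G iff not P) -> (K xor (not H xor not G)))

not G = not False = True
not P = not True = False
not G iff not P = True iff False = False
not H = not True = False
not G = not False = True
not H xor not G = False xor True = True
K xor (not H xor not G) = True xor True = False
(not G iff not P) -> (K xor (not H xor not G)) = False -> False = True
V nand ((not G iff not P) -> (K xor (not H xor not G))) = True nand True = False
So S2 is false.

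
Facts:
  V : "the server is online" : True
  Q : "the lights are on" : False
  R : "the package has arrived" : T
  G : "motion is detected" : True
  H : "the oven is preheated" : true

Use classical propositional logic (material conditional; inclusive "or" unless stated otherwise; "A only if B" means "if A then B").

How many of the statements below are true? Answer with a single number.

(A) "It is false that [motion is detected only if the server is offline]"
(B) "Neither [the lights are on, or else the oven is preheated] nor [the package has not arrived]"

(A): This is ¬(G → ¬V).

¬V = ¬T = F
G → ¬V = T → F = F
¬(G → ¬V) = ¬F = T
So (A) is true.

(B): This is (Q ∨ H) ↓ ¬R.

Q ∨ H = F ∨ T = T
¬R = ¬T = F
(Q ∨ H) ↓ ¬R = T ↓ F = F
Hence (B) is false.

Count: 1.

1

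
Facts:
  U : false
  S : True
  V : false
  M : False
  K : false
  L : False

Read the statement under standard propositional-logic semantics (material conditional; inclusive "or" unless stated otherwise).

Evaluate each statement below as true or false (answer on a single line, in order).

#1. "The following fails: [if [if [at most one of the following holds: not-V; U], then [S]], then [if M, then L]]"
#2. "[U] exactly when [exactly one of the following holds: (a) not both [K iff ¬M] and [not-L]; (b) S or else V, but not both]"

#1: Parsed as ¬(((¬V ↑ U) → S) → (M → L))

¬V = ¬F = T
¬V ↑ U = T ↑ F = T
(¬V ↑ U) → S = T → T = T
M → L = F → F = T
((¬V ↑ U) → S) → (M → L) = T → T = T
¬(((¬V ↑ U) → S) → (M → L)) = ¬T = F
Hence #1 is false.

#2: Formalization: U ↔ (((K ↔ ¬M) ↑ ¬L) ⊕ (S ⊕ V))

¬M = ¬F = T
K ↔ ¬M = F ↔ T = F
¬L = ¬F = T
(K ↔ ¬M) ↑ ¬L = F ↑ T = T
S ⊕ V = T ⊕ F = T
((K ↔ ¬M) ↑ ¬L) ⊕ (S ⊕ V) = T ⊕ T = F
U ↔ (((K ↔ ¬M) ↑ ¬L) ⊕ (S ⊕ V)) = F ↔ F = T
Hence #2 is true.

#1 F / #2 T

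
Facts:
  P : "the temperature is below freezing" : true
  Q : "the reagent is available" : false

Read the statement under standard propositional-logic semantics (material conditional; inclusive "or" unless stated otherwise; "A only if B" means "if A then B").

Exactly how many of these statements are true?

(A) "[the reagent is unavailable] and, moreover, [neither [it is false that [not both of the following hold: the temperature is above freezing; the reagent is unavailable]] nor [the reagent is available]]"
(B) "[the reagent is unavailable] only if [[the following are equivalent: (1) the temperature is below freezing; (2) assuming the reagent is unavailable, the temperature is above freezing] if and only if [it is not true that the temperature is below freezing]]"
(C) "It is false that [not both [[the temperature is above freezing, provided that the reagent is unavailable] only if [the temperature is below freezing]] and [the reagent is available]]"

2

(A): In symbols: not Q and (not (not P nand not Q) nor Q)

not Q = not False = True
not P = not True = False
not Q = not False = True
not P nand not Q = False nand True = True
not (not P nand not Q) = not True = False
not (not P nand not Q) nor Q = False nor False = True
not Q and (not (not P nand not Q) nor Q) = True and True = True
So (A) is true.

(B): In symbols: not Q -> ((P iff (not Q -> not P)) iff not P)

not Q = not False = True
not Q = not False = True
not P = not True = False
not Q -> not P = True -> False = False
P iff (not Q -> not P) = True iff False = False
not P = not True = False
(P iff (not Q -> not P)) iff not P = False iff False = True
not Q -> ((P iff (not Q -> not P)) iff not P) = True -> True = True
Hence (B) is true.

(C): Parsed as not (((not Q -> not P) -> P) nand Q)

not Q = not False = True
not P = not True = False
not Q -> not P = True -> False = False
(not Q -> not P) -> P = False -> True = True
((not Q -> not P) -> P) nand Q = True nand False = True
not (((not Q -> not P) -> P) nand Q) = not True = False
Thus (C) is false.

Count: 2.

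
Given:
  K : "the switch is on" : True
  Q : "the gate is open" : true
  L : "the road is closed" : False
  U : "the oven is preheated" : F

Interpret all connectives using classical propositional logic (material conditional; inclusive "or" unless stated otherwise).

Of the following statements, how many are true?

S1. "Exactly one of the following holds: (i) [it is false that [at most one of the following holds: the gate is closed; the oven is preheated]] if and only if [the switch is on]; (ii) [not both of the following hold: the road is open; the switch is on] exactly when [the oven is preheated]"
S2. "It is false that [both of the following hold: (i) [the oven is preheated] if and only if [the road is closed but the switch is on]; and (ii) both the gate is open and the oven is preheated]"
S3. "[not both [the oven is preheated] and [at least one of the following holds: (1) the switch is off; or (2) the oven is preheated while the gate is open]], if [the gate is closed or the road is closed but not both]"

S1: In symbols: (¬(¬Q ↑ U) ↔ K) ⊕ ((¬L ↑ K) ↔ U)

¬Q = ¬T = F
¬Q ↑ U = F ↑ F = T
¬(¬Q ↑ U) = ¬T = F
¬(¬Q ↑ U) ↔ K = F ↔ T = F
¬L = ¬F = T
¬L ↑ K = T ↑ T = F
(¬L ↑ K) ↔ U = F ↔ F = T
(¬(¬Q ↑ U) ↔ K) ⊕ ((¬L ↑ K) ↔ U) = F ⊕ T = T
Thus S1 is true.

S2: In symbols: ¬((U ↔ (L ∧ K)) ∧ (Q ∧ U))

L ∧ K = F ∧ T = F
U ↔ (L ∧ K) = F ↔ F = T
Q ∧ U = T ∧ F = F
(U ↔ (L ∧ K)) ∧ (Q ∧ U) = T ∧ F = F
¬((U ↔ (L ∧ K)) ∧ (Q ∧ U)) = ¬F = T
Hence S2 is true.

S3: In symbols: (¬Q ⊕ L) → (U ↑ (¬K ∨ (U ∧ Q)))

¬Q = ¬T = F
¬Q ⊕ L = F ⊕ F = F
¬K = ¬T = F
U ∧ Q = F ∧ T = F
¬K ∨ (U ∧ Q) = F ∨ F = F
U ↑ (¬K ∨ (U ∧ Q)) = F ↑ F = T
(¬Q ⊕ L) → (U ↑ (¬K ∨ (U ∧ Q))) = F → T = T
Hence S3 is true.

3 of the 3 statements are true (S1, S2, S3).

3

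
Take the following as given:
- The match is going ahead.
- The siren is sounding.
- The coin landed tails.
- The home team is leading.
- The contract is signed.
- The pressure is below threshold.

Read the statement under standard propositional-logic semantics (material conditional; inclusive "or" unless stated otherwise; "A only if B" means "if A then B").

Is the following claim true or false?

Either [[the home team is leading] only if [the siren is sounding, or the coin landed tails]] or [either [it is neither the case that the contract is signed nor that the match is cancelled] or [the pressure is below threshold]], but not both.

False.

Let S = "the home team is leading" (True), Q = "the siren is sounding" (True), R = "the coin landed heads" (False), U = "the contract is signed" (True), P = "the match is cancelled" (False), V = "the pressure is above threshold" (False).
Formalization: (S -> (Q or not R)) xor ((U nor P) or not V)

not R = not False = True
Q or not R = True or True = True
S -> (Q or not R) = True -> True = True
U nor P = True nor False = False
not V = not False = True
(U nor P) or not V = False or True = True
(S -> (Q or not R)) xor ((U nor P) or not V) = True xor True = False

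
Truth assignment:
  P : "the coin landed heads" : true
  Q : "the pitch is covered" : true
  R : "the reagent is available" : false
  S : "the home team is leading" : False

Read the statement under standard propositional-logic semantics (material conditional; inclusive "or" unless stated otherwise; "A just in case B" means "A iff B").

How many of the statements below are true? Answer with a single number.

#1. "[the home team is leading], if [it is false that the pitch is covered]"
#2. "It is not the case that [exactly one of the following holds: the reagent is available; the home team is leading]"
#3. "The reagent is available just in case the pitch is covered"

#1: This is ¬Q → S.

¬Q = ¬T = F
¬Q → S = F → F = T
Hence #1 is true.

#2: In symbols: ¬(R ⊕ S)

R ⊕ S = F ⊕ F = F
¬(R ⊕ S) = ¬F = T
Hence #2 is true.

#3: Formalization: R ↔ Q

R ↔ Q = F ↔ T = F
Thus #3 is false.

Count: 2.

2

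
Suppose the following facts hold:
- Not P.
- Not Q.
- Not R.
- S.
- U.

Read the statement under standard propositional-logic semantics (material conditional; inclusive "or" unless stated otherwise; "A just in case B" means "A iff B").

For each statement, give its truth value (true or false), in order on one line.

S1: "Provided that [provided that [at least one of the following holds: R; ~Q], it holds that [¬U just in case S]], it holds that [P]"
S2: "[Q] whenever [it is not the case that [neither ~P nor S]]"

S1 T; S2 F

S1: Formalization: ((R | ~Q) -> (~U <-> S)) -> P

~Q = ~F = T
R | ~Q = F | T = T
~U = ~T = F
~U <-> S = F <-> T = F
(R | ~Q) -> (~U <-> S) = T -> F = F
((R | ~Q) -> (~U <-> S)) -> P = F -> F = T
Thus S1 is true.

S2: Parsed as ~(~P nor S) -> Q

~P = ~F = T
~P nor S = T nor T = F
~(~P nor S) = ~F = T
~(~P nor S) -> Q = T -> F = F
So S2 is false.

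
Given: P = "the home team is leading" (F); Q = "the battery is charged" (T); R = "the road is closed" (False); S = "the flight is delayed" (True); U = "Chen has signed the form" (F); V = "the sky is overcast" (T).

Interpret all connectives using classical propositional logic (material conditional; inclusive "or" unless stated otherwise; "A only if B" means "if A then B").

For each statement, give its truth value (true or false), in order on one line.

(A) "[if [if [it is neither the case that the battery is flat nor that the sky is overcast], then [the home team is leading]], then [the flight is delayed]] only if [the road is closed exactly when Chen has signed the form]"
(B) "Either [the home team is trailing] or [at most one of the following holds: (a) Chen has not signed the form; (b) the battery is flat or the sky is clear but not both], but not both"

(A) true, (B) false

(A): Formalization: (((not Q nor V) -> P) -> S) -> (R iff U)

not Q = not True = False
not Q nor V = False nor True = False
(not Q nor V) -> P = False -> False = True
((not Q nor V) -> P) -> S = True -> True = True
R iff U = False iff False = True
(((not Q nor V) -> P) -> S) -> (R iff U) = True -> True = True
Hence (A) is true.

(B): This is not P xor (not U nand (not Q xor not V)).

not P = not False = True
not U = not False = True
not Q = not True = False
not V = not True = False
not Q xor not V = False xor False = False
not U nand (not Q xor not V) = True nand False = True
not P xor (not U nand (not Q xor not V)) = True xor True = False
Thus (B) is false.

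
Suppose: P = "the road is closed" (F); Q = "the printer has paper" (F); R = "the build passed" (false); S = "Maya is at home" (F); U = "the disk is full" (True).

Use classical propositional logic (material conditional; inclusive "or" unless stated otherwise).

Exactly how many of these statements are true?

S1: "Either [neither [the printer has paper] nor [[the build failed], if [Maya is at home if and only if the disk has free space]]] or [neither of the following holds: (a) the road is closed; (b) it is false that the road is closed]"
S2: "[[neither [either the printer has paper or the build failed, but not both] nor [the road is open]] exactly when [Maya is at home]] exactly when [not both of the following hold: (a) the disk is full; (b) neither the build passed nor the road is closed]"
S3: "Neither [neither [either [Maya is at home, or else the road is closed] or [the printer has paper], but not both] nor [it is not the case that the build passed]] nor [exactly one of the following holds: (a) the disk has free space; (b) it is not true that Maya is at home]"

0

S1: In symbols: (Q nor ((S <-> ~U) -> ~R)) | (P nor ~P)

~U = ~T = F
S <-> ~U = F <-> F = T
~R = ~F = T
(S <-> ~U) -> ~R = T -> T = T
Q nor ((S <-> ~U) -> ~R) = F nor T = F
~P = ~F = T
P nor ~P = F nor T = F
(Q nor ((S <-> ~U) -> ~R)) | (P nor ~P) = F | F = F
Hence S1 is false.

S2: This is (((Q xor ~R) nor ~P) <-> S) <-> (U nand (R nor P)).

~R = ~F = T
Q xor ~R = F xor T = T
~P = ~F = T
(Q xor ~R) nor ~P = T nor T = F
((Q xor ~R) nor ~P) <-> S = F <-> F = T
R nor P = F nor F = T
U nand (R nor P) = T nand T = F
(((Q xor ~R) nor ~P) <-> S) <-> (U nand (R nor P)) = T <-> F = F
Hence S2 is false.

S3: Formalization: (((S | P) xor Q) nor ~R) nor (~U xor ~S)

S | P = F | F = F
(S | P) xor Q = F xor F = F
~R = ~F = T
((S | P) xor Q) nor ~R = F nor T = F
~U = ~T = F
~S = ~F = T
~U xor ~S = F xor T = T
(((S | P) xor Q) nor ~R) nor (~U xor ~S) = F nor T = F
Hence S3 is false.

0 of the 3 statements are true (none).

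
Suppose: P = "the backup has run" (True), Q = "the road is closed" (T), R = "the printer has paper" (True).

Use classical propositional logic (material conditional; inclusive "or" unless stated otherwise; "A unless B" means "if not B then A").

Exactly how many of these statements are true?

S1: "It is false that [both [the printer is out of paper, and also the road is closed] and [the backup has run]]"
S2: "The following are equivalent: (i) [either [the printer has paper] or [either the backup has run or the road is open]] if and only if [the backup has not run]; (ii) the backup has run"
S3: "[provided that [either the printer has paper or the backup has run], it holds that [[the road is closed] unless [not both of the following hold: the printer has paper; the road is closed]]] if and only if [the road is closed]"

2

S1: Parsed as ¬((¬R ∧ Q) ∧ P)

¬R = ¬T = F
¬R ∧ Q = F ∧ T = F
(¬R ∧ Q) ∧ P = F ∧ T = F
¬((¬R ∧ Q) ∧ P) = ¬F = T
Thus S1 is true.

S2: Formalization: ((R ∨ (P ∨ ¬Q)) ↔ ¬P) ↔ P

¬Q = ¬T = F
P ∨ ¬Q = T ∨ F = T
R ∨ (P ∨ ¬Q) = T ∨ T = T
¬P = ¬T = F
(R ∨ (P ∨ ¬Q)) ↔ ¬P = T ↔ F = F
((R ∨ (P ∨ ¬Q)) ↔ ¬P) ↔ P = F ↔ T = F
So S2 is false.

S3: This is ((R ∨ P) → (Q ∨ (R ↑ Q))) ↔ Q.

R ∨ P = T ∨ T = T
R ↑ Q = T ↑ T = F
Q ∨ (R ↑ Q) = T ∨ F = T
(R ∨ P) → (Q ∨ (R ↑ Q)) = T → T = T
((R ∨ P) → (Q ∨ (R ↑ Q))) ↔ Q = T ↔ T = T
Hence S3 is true.

2 of the 3 statements are true (S1, S3).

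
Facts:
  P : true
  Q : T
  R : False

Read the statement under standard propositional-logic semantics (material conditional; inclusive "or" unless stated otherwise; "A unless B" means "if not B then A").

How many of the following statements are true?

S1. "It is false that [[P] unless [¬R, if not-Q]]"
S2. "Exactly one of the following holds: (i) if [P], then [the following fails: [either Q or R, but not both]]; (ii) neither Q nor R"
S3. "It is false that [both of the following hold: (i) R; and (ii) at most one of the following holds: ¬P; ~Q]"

1

S1: Parsed as not (P or (not Q -> not R))

not Q = not True = False
not R = not False = True
not Q -> not R = False -> True = True
P or (not Q -> not R) = True or True = True
not (P or (not Q -> not R)) = not True = False
Thus S1 is false.

S2: In symbols: (P -> not (Q xor R)) xor (Q nor R)

Q xor R = True xor False = True
not (Q xor R) = not True = False
P -> not (Q xor R) = True -> False = False
Q nor R = True nor False = False
(P -> not (Q xor R)) xor (Q nor R) = False xor False = False
So S2 is false.

S3: This is not (R and (not P nand not Q)).

not P = not True = False
not Q = not True = False
not P nand not Q = False nand False = True
R and (not P nand not Q) = False and True = False
not (R and (not P nand not Q)) = not False = True
So S3 is true.

True statements: 1 (S3).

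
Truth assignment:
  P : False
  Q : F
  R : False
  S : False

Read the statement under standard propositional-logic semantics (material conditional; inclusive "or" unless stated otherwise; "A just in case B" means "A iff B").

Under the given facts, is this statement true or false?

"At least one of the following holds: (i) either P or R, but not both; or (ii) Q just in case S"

true

Values: P=False, R=False, Q=False, S=False.
Parsed as (P xor R) or (Q iff S)

P xor R = False xor False = False
Q iff S = False iff False = True
(P xor R) or (Q iff S) = False or True = True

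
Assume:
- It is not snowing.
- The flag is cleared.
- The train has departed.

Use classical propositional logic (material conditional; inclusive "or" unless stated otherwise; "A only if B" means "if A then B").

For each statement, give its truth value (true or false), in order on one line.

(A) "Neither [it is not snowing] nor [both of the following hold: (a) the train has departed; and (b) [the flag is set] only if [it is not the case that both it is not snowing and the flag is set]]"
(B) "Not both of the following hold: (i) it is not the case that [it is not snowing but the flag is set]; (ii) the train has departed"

(A) false; (B) false

Let S = "it is snowing" (F), K = "the train has departed" (T), U = "the flag is set" (F).

(A): Formalization: ¬S ↓ (K ∧ (U → (¬S ↑ U)))

¬S = ¬F = T
¬S = ¬F = T
¬S ↑ U = T ↑ F = T
U → (¬S ↑ U) = F → T = T
K ∧ (U → (¬S ↑ U)) = T ∧ T = T
¬S ↓ (K ∧ (U → (¬S ↑ U))) = T ↓ T = F
So (A) is false.

(B): This is ¬(¬S ∧ U) ↑ K.

¬S = ¬F = T
¬S ∧ U = T ∧ F = F
¬(¬S ∧ U) = ¬F = T
¬(¬S ∧ U) ↑ K = T ↑ T = F
So (B) is false.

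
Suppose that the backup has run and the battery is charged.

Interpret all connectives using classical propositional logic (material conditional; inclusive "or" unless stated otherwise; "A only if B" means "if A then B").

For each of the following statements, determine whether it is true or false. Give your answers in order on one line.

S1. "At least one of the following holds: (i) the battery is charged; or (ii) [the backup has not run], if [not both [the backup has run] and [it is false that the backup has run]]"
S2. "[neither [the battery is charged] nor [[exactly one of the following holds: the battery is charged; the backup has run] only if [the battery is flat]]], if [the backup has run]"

S1 T / S2 F

Let U = "the battery is charged" (T), L = "the backup has run" (T).

S1: Formalization: U | ((L nand ~L) -> ~L)

~L = ~T = F
L nand ~L = T nand F = T
~L = ~T = F
(L nand ~L) -> ~L = T -> F = F
U | ((L nand ~L) -> ~L) = T | F = T
So S1 is true.

S2: In symbols: L -> (U nor ((U xor L) -> ~U))

U xor L = T xor T = F
~U = ~T = F
(U xor L) -> ~U = F -> F = T
U nor ((U xor L) -> ~U) = T nor T = F
L -> (U nor ((U xor L) -> ~U)) = T -> F = F
Thus S2 is false.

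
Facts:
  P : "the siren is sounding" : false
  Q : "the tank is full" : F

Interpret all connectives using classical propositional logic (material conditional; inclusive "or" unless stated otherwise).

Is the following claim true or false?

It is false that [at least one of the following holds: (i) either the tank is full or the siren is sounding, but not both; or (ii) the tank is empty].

false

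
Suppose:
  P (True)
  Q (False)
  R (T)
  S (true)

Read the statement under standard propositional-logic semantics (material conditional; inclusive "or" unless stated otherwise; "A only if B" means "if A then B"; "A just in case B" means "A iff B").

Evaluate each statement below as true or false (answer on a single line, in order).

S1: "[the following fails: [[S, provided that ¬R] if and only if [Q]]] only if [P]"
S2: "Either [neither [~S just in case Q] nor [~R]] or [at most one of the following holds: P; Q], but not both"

S1: Parsed as not ((not R -> S) iff Q) -> P

not R = not True = False
not R -> S = False -> True = True
(not R -> S) iff Q = True iff False = False
not ((not R -> S) iff Q) = not False = True
not ((not R -> S) iff Q) -> P = True -> True = True
Hence S1 is true.

S2: Formalization: ((not S iff Q) nor not R) xor (P nand Q)

not S = not True = False
not S iff Q = False iff False = True
not R = not True = False
(not S iff Q) nor not R = True nor False = False
P nand Q = True nand False = True
((not S iff Q) nor not R) xor (P nand Q) = False xor True = True
So S2 is true.

S1 true, S2 true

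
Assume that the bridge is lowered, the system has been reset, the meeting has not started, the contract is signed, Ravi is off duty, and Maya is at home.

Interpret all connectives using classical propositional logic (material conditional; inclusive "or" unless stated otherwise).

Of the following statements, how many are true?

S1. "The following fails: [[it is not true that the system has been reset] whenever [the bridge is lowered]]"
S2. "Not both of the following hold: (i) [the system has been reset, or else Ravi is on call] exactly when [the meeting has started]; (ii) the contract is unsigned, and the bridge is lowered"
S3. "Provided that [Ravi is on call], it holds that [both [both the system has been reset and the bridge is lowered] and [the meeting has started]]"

3

Let P = "the bridge is raised" (False), Q = "the system has been reset" (True), U = "Ravi is on call" (False), R = "the meeting has started" (False), S = "the contract is signed" (True).

S1: In symbols: not (not P -> not Q)

not P = not False = True
not Q = not True = False
not P -> not Q = True -> False = False
not (not P -> not Q) = not False = True
Hence S1 is true.

S2: This is ((Q or U) iff R) nand (not S and not P).

Q or U = True or False = True
(Q or U) iff R = True iff False = False
not S = not True = False
not P = not False = True
not S and not P = False and True = False
((Q or U) iff R) nand (not S and not P) = False nand False = True
Thus S2 is true.

S3: Formalization: U -> ((Q and not P) and R)

not P = not False = True
Q and not P = True and True = True
(Q and not P) and R = True and False = False
U -> ((Q and not P) and R) = False -> False = True
Hence S3 is true.

3 of the 3 statements are true (S1, S2, S3).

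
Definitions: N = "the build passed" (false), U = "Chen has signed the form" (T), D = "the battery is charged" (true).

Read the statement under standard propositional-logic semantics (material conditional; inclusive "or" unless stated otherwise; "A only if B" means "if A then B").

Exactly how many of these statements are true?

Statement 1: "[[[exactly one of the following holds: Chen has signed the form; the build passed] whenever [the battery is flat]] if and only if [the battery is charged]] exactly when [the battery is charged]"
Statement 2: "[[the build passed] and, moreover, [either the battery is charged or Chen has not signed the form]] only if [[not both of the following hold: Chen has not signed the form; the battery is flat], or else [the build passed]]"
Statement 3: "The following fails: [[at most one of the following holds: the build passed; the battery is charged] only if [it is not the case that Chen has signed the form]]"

3

Statement 1: Formalization: ((not D -> (U xor N)) iff D) iff D

not D = not True = False
U xor N = True xor False = True
not D -> (U xor N) = False -> True = True
(not D -> (U xor N)) iff D = True iff True = True
((not D -> (U xor N)) iff D) iff D = True iff True = True
So Statement 1 is true.

Statement 2: This is (N and (D or not U)) -> ((not U nand not D) or N).

not U = not True = False
D or not U = True or False = True
N and (D or not U) = False and True = False
not U = not True = False
not D = not True = False
not U nand not D = False nand False = True
(not U nand not D) or N = True or False = True
(N and (D or not U)) -> ((not U nand not D) or N) = False -> True = True
Thus Statement 2 is true.

Statement 3: This is not ((N nand D) -> not U).

N nand D = False nand True = True
not U = not True = False
(N nand D) -> not U = True -> False = False
not ((N nand D) -> not U) = not False = True
Hence Statement 3 is true.

3 of the 3 statements are true.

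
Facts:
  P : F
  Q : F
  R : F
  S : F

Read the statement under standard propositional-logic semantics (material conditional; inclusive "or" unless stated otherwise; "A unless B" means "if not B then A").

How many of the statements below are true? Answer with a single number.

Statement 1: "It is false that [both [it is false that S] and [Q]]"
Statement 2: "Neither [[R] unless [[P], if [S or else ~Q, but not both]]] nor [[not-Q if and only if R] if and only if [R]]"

Statement 1: Formalization: not (not S and Q)

not S = not False = True
not S and Q = True and False = False
not (not S and Q) = not False = True
Thus Statement 1 is true.

Statement 2: Parsed as (R or ((S xor not Q) -> P)) nor ((not Q iff R) iff R)

not Q = not False = True
S xor not Q = False xor True = True
(S xor not Q) -> P = True -> False = False
R or ((S xor not Q) -> P) = False or False = False
not Q = not False = True
not Q iff R = True iff False = False
(not Q iff R) iff R = False iff False = True
(R or ((S xor not Q) -> P)) nor ((not Q iff R) iff R) = False nor True = False
Hence Statement 2 is false.

True statements: 1 (Statement 1).

1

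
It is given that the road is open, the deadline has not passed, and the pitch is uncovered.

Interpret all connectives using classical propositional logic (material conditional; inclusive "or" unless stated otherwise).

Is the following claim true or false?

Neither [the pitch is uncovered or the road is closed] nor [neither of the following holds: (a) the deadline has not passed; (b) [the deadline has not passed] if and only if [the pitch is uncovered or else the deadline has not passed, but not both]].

False

Let V = "the pitch is covered" (False), P = "the road is closed" (False), W = "the deadline has passed" (False).
This is (not V or P) nor (not W nor (not W iff (not V xor not W))).

not V = not False = True
not V or P = True or False = True
not W = not False = True
not W = not False = True
not V = not False = True
not W = not False = True
not V xor not W = True xor True = False
not W iff (not V xor not W) = True iff False = False
not W nor (not W iff (not V xor not W)) = True nor False = False
(not V or P) nor (not W nor (not W iff (not V xor not W))) = True nor False = False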